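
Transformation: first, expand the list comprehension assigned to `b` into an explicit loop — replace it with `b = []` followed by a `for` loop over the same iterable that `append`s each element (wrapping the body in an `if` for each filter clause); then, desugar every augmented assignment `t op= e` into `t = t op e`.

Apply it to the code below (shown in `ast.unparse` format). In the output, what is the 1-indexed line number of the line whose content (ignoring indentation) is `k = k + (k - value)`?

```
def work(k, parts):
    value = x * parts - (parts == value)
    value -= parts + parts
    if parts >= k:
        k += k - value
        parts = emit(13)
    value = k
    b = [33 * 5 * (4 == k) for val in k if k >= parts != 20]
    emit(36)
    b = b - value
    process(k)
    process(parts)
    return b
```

5

Transformed code:
def work(k, parts):
    value = x * parts - (parts == value)
    value = value - (parts + parts)
    if parts >= k:
        k = k + (k - value)
        parts = emit(13)
    value = k
    b = []
    for val in k:
        if k >= parts != 20:
            b.append(33 * 5 * (4 == k))
    emit(36)
    b = b - value
    process(k)
    process(parts)
    return b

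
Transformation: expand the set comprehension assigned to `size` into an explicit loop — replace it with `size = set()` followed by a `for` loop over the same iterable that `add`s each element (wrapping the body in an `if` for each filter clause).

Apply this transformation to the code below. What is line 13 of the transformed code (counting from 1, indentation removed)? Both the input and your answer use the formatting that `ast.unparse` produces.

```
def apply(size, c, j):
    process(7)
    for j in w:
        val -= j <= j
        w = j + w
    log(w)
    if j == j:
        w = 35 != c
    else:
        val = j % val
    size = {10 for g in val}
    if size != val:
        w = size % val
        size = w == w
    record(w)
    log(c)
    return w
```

size.add(10)

Transformed code:
def apply(size, c, j):
    process(7)
    for j in w:
        val -= j <= j
        w = j + w
    log(w)
    if j == j:
        w = 35 != c
    else:
        val = j % val
    size = set()
    for g in val:
        size.add(10)
    if size != val:
        w = size % val
        size = w == w
    record(w)
    log(c)
    return w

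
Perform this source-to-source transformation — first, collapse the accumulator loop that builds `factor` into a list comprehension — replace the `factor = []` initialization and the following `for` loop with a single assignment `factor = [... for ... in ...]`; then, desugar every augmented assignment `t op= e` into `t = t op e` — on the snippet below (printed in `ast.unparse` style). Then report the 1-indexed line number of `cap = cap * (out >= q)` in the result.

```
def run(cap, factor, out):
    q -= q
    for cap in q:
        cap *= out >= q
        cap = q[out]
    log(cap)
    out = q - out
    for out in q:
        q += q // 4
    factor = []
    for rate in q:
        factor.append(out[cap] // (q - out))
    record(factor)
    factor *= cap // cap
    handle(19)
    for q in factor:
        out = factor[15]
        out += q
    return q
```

4

Transformed code:
def run(cap, factor, out):
    q = q - q
    for cap in q:
        cap = cap * (out >= q)
        cap = q[out]
    log(cap)
    out = q - out
    for out in q:
        q = q + q // 4
    factor = [out[cap] // (q - out) for rate in q]
    record(factor)
    factor = factor * (cap // cap)
    handle(19)
    for q in factor:
        out = factor[15]
        out = out + q
    return q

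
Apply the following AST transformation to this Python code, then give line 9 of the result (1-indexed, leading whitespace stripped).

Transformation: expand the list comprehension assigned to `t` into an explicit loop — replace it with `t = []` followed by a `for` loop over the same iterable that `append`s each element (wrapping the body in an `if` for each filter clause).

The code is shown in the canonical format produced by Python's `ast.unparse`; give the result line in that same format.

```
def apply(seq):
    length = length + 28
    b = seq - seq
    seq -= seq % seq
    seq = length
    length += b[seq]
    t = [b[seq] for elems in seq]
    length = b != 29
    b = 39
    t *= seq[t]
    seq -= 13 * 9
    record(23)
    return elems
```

t.append(b[seq])

Transformed code:
def apply(seq):
    length = length + 28
    b = seq - seq
    seq -= seq % seq
    seq = length
    length += b[seq]
    t = []
    for elems in seq:
        t.append(b[seq])
    length = b != 29
    b = 39
    t *= seq[t]
    seq -= 13 * 9
    record(23)
    return elems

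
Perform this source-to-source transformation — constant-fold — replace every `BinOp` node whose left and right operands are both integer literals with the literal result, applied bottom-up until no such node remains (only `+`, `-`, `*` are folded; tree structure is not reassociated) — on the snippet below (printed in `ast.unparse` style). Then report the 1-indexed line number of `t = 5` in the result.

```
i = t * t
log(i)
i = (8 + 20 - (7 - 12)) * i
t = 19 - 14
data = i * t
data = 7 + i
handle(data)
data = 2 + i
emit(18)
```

Transformed code:
i = t * t
log(i)
i = 33 * i
t = 5
data = i * t
data = 7 + i
handle(data)
data = 2 + i
emit(18)

4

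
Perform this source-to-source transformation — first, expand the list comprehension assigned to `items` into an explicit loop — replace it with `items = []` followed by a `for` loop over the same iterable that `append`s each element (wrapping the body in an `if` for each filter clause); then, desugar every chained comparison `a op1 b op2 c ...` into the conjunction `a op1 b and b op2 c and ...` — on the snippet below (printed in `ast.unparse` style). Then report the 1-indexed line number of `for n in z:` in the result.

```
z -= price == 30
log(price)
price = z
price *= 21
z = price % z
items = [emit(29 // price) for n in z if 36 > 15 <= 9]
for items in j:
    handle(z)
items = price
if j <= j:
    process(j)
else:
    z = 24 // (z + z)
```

7

Transformed code:
z -= price == 30
log(price)
price = z
price *= 21
z = price % z
items = []
for n in z:
    if 36 > 15 and 15 <= 9:
        items.append(emit(29 // price))
for items in j:
    handle(z)
items = price
if j <= j:
    process(j)
else:
    z = 24 // (z + z)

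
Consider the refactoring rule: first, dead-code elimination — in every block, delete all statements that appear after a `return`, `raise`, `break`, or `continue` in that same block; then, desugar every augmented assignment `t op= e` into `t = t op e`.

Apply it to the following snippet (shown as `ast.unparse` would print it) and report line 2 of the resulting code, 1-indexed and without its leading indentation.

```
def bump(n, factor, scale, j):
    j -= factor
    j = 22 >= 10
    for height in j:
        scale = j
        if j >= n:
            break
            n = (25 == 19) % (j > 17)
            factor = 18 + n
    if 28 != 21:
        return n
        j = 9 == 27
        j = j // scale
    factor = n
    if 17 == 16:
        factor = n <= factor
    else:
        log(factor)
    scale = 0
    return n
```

j = j - factor

Transformed code:
def bump(n, factor, scale, j):
    j = j - factor
    j = 22 >= 10
    for height in j:
        scale = j
        if j >= n:
            break
    if 28 != 21:
        return n
    factor = n
    if 17 == 16:
        factor = n <= factor
    else:
        log(factor)
    scale = 0
    return n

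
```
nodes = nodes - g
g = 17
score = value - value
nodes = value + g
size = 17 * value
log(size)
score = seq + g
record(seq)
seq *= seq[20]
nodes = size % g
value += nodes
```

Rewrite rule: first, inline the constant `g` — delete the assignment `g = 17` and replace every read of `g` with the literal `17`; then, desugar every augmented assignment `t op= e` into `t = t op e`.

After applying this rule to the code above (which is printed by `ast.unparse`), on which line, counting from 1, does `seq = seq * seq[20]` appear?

Transformed code:
nodes = nodes - 17
score = value - value
nodes = value + 17
size = 17 * value
log(size)
score = seq + 17
record(seq)
seq = seq * seq[20]
nodes = size % 17
value = value + nodes

8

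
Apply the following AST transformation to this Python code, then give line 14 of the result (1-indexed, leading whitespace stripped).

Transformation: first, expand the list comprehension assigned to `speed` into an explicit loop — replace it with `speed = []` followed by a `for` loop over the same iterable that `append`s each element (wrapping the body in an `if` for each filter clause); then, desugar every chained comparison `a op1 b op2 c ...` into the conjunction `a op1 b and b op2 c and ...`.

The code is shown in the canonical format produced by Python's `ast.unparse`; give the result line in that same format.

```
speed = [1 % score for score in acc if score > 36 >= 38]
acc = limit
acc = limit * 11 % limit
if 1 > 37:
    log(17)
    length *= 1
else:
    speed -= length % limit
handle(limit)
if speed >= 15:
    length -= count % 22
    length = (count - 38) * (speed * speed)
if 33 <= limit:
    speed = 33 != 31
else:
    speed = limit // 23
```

length -= count % 22

Transformed code:
speed = []
for score in acc:
    if score > 36 and 36 >= 38:
        speed.append(1 % score)
acc = limit
acc = limit * 11 % limit
if 1 > 37:
    log(17)
    length *= 1
else:
    speed -= length % limit
handle(limit)
if speed >= 15:
    length -= count % 22
    length = (count - 38) * (speed * speed)
if 33 <= limit:
    speed = 33 != 31
else:
    speed = limit // 23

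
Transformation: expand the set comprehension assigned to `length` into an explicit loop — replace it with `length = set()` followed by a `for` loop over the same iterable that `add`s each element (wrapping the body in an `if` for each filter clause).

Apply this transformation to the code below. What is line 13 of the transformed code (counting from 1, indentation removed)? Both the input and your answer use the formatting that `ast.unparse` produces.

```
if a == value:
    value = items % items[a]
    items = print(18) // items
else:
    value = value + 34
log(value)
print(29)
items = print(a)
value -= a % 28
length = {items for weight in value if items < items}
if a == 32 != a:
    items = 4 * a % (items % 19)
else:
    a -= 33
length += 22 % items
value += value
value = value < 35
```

Transformed code:
if a == value:
    value = items % items[a]
    items = print(18) // items
else:
    value = value + 34
log(value)
print(29)
items = print(a)
value -= a % 28
length = set()
for weight in value:
    if items < items:
        length.add(items)
if a == 32 != a:
    items = 4 * a % (items % 19)
else:
    a -= 33
length += 22 % items
value += value
value = value < 35

length.add(items)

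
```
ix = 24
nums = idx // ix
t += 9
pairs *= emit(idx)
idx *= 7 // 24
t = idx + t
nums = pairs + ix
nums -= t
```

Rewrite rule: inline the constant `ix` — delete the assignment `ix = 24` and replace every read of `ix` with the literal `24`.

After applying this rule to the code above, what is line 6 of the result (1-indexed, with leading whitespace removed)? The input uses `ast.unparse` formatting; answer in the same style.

Transformed code:
nums = idx // 24
t += 9
pairs *= emit(idx)
idx *= 7 // 24
t = idx + t
nums = pairs + 24
nums -= t

nums = pairs + 24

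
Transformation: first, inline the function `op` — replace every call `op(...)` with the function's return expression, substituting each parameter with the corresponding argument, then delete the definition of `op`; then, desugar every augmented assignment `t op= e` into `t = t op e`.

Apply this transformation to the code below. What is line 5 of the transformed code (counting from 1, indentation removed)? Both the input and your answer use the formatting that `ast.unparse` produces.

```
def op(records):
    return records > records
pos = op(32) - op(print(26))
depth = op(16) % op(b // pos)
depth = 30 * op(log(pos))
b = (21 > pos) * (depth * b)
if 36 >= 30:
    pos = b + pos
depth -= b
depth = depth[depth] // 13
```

if 36 >= 30:

Transformed code:
pos = (32 > 32) - (print(26) > print(26))
depth = (16 > 16) % (b // pos > b // pos)
depth = 30 * (log(pos) > log(pos))
b = (21 > pos) * (depth * b)
if 36 >= 30:
    pos = b + pos
depth = depth - b
depth = depth[depth] // 13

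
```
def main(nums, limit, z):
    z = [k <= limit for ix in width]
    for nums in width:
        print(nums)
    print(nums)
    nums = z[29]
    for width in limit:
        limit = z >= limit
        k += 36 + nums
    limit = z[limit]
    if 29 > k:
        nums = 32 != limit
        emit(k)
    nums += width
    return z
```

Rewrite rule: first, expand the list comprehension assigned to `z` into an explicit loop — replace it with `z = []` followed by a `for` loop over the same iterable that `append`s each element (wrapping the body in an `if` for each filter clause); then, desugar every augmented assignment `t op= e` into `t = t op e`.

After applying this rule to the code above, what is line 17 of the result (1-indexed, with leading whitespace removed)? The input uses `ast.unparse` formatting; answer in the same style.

Transformed code:
def main(nums, limit, z):
    z = []
    for ix in width:
        z.append(k <= limit)
    for nums in width:
        print(nums)
    print(nums)
    nums = z[29]
    for width in limit:
        limit = z >= limit
        k = k + (36 + nums)
    limit = z[limit]
    if 29 > k:
        nums = 32 != limit
        emit(k)
    nums = nums + width
    return z

return z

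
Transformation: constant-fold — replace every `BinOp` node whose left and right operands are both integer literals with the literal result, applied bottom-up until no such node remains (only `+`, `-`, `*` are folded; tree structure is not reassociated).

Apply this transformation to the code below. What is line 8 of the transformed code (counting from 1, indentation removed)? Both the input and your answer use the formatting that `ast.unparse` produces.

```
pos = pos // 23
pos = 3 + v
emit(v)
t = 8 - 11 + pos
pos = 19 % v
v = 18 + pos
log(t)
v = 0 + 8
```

v = 8

Transformed code:
pos = pos // 23
pos = 3 + v
emit(v)
t = -3 + pos
pos = 19 % v
v = 18 + pos
log(t)
v = 8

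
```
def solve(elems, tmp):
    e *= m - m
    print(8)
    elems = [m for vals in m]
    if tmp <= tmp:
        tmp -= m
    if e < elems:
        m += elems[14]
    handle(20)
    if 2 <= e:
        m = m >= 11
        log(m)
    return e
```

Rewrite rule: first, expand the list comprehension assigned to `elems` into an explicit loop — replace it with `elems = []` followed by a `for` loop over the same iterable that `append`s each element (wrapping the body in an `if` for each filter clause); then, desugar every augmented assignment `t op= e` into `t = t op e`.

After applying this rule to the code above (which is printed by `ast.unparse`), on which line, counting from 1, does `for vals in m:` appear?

Transformed code:
def solve(elems, tmp):
    e = e * (m - m)
    print(8)
    elems = []
    for vals in m:
        elems.append(m)
    if tmp <= tmp:
        tmp = tmp - m
    if e < elems:
        m = m + elems[14]
    handle(20)
    if 2 <= e:
        m = m >= 11
        log(m)
    return e

5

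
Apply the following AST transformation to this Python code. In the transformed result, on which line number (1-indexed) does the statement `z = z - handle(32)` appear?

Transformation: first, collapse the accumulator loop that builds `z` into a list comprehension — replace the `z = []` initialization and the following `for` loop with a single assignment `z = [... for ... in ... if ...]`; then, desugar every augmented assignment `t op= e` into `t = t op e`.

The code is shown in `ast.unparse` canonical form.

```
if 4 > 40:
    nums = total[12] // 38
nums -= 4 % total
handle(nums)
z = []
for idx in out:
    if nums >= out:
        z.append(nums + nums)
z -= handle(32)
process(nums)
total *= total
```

6

Transformed code:
if 4 > 40:
    nums = total[12] // 38
nums = nums - 4 % total
handle(nums)
z = [nums + nums for idx in out if nums >= out]
z = z - handle(32)
process(nums)
total = total * total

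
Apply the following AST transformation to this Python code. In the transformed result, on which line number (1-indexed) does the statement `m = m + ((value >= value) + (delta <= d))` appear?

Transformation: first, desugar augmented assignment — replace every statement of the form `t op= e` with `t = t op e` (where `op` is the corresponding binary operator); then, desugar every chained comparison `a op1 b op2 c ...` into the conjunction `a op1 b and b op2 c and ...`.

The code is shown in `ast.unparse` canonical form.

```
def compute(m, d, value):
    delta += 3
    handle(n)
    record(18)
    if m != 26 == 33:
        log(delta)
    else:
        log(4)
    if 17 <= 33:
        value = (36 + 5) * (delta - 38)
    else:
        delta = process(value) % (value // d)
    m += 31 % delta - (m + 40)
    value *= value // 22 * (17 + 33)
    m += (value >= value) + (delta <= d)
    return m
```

Transformed code:
def compute(m, d, value):
    delta = delta + 3
    handle(n)
    record(18)
    if m != 26 and 26 == 33:
        log(delta)
    else:
        log(4)
    if 17 <= 33:
        value = (36 + 5) * (delta - 38)
    else:
        delta = process(value) % (value // d)
    m = m + (31 % delta - (m + 40))
    value = value * (value // 22 * (17 + 33))
    m = m + ((value >= value) + (delta <= d))
    return m

15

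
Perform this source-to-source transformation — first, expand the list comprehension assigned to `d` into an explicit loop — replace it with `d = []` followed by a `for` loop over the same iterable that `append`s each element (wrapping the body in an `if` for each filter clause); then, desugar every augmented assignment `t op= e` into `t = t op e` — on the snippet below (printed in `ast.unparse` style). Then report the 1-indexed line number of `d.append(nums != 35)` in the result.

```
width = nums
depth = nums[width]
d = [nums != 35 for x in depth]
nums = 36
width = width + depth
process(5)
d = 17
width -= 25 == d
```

5

Transformed code:
width = nums
depth = nums[width]
d = []
for x in depth:
    d.append(nums != 35)
nums = 36
width = width + depth
process(5)
d = 17
width = width - (25 == d)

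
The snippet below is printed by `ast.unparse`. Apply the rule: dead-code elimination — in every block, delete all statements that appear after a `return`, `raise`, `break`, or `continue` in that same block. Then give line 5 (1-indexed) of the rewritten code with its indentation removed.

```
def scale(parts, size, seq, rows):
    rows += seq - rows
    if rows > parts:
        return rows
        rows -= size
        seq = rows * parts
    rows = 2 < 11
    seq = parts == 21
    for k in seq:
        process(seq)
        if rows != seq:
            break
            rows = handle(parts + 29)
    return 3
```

Transformed code:
def scale(parts, size, seq, rows):
    rows += seq - rows
    if rows > parts:
        return rows
    rows = 2 < 11
    seq = parts == 21
    for k in seq:
        process(seq)
        if rows != seq:
            break
    return 3

rows = 2 < 11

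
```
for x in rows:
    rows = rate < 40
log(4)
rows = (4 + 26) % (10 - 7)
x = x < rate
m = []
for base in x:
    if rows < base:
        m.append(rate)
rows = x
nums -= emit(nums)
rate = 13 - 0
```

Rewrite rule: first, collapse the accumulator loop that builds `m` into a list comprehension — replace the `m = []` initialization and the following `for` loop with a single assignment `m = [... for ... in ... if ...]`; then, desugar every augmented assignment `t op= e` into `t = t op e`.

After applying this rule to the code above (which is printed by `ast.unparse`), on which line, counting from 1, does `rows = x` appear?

Transformed code:
for x in rows:
    rows = rate < 40
log(4)
rows = (4 + 26) % (10 - 7)
x = x < rate
m = [rate for base in x if rows < base]
rows = x
nums = nums - emit(nums)
rate = 13 - 0

7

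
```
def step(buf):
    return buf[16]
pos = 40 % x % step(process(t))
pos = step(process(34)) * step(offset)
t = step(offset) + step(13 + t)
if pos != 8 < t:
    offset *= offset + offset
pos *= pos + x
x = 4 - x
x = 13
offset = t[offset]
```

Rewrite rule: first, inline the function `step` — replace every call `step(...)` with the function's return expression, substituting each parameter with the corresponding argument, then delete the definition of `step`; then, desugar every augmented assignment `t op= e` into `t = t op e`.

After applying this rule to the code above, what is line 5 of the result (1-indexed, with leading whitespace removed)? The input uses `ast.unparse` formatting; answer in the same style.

offset = offset * (offset + offset)

Transformed code:
pos = 40 % x % process(t)[16]
pos = process(34)[16] * offset[16]
t = offset[16] + (13 + t)[16]
if pos != 8 < t:
    offset = offset * (offset + offset)
pos = pos * (pos + x)
x = 4 - x
x = 13
offset = t[offset]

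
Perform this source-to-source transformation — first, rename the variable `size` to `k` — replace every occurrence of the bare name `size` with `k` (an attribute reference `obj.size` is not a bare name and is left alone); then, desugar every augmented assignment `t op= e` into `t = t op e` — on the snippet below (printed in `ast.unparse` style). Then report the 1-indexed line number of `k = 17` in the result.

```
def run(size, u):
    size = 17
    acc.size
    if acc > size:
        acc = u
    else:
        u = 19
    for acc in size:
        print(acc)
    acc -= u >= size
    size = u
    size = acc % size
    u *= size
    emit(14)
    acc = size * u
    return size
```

Transformed code:
def run(k, u):
    k = 17
    acc.size
    if acc > k:
        acc = u
    else:
        u = 19
    for acc in k:
        print(acc)
    acc = acc - (u >= k)
    k = u
    k = acc % k
    u = u * k
    emit(14)
    acc = k * u
    return k

2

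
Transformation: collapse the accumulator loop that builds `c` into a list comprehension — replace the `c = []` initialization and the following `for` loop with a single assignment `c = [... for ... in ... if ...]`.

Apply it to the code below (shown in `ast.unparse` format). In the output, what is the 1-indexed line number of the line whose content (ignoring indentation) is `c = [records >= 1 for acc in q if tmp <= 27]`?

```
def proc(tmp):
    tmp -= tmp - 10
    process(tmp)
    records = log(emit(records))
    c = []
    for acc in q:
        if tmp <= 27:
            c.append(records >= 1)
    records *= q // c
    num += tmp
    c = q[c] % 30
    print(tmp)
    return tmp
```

Transformed code:
def proc(tmp):
    tmp -= tmp - 10
    process(tmp)
    records = log(emit(records))
    c = [records >= 1 for acc in q if tmp <= 27]
    records *= q // c
    num += tmp
    c = q[c] % 30
    print(tmp)
    return tmp

5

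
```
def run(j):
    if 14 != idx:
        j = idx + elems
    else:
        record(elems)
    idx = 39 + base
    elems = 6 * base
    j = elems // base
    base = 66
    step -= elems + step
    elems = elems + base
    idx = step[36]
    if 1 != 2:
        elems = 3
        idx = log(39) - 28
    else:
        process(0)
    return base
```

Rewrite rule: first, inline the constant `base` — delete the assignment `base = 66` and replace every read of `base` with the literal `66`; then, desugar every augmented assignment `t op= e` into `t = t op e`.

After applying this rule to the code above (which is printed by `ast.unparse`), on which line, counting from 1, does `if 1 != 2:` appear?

Transformed code:
def run(j):
    if 14 != idx:
        j = idx + elems
    else:
        record(elems)
    idx = 39 + 66
    elems = 6 * 66
    j = elems // 66
    step = step - (elems + step)
    elems = elems + 66
    idx = step[36]
    if 1 != 2:
        elems = 3
        idx = log(39) - 28
    else:
        process(0)
    return 66

12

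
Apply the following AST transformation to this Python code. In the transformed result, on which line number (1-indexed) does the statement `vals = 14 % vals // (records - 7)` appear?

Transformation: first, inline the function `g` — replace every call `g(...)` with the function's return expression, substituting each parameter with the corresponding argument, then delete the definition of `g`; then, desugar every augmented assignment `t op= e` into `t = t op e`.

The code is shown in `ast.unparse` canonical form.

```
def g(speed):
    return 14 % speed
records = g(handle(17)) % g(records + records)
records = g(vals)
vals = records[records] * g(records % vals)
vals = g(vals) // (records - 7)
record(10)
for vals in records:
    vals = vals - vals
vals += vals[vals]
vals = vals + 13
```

4

Transformed code:
records = 14 % handle(17) % (14 % (records + records))
records = 14 % vals
vals = records[records] * (14 % (records % vals))
vals = 14 % vals // (records - 7)
record(10)
for vals in records:
    vals = vals - vals
vals = vals + vals[vals]
vals = vals + 13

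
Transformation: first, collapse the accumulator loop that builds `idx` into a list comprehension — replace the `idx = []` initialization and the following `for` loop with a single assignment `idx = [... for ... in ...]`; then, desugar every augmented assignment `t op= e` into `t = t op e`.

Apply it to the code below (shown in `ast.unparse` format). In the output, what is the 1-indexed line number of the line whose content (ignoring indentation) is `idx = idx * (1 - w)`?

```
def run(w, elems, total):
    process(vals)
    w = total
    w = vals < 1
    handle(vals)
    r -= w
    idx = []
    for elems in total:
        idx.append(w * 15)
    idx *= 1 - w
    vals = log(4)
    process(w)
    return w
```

8

Transformed code:
def run(w, elems, total):
    process(vals)
    w = total
    w = vals < 1
    handle(vals)
    r = r - w
    idx = [w * 15 for elems in total]
    idx = idx * (1 - w)
    vals = log(4)
    process(w)
    return w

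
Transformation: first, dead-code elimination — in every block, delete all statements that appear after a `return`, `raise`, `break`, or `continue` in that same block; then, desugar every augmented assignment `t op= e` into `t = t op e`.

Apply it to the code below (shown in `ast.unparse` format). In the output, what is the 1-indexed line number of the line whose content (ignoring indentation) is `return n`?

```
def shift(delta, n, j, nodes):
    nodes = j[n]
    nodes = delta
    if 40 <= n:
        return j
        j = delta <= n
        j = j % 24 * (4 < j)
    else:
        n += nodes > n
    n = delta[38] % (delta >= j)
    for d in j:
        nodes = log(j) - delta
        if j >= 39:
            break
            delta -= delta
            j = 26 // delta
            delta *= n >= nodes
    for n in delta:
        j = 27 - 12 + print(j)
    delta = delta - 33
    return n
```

Transformed code:
def shift(delta, n, j, nodes):
    nodes = j[n]
    nodes = delta
    if 40 <= n:
        return j
    else:
        n = n + (nodes > n)
    n = delta[38] % (delta >= j)
    for d in j:
        nodes = log(j) - delta
        if j >= 39:
            break
    for n in delta:
        j = 27 - 12 + print(j)
    delta = delta - 33
    return n

16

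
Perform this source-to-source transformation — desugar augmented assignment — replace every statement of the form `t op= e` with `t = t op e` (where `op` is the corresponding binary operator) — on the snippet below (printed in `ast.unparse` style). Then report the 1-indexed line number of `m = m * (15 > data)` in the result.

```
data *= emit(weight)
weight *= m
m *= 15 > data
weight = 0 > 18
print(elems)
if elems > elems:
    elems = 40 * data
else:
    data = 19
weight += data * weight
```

Transformed code:
data = data * emit(weight)
weight = weight * m
m = m * (15 > data)
weight = 0 > 18
print(elems)
if elems > elems:
    elems = 40 * data
else:
    data = 19
weight = weight + data * weight

3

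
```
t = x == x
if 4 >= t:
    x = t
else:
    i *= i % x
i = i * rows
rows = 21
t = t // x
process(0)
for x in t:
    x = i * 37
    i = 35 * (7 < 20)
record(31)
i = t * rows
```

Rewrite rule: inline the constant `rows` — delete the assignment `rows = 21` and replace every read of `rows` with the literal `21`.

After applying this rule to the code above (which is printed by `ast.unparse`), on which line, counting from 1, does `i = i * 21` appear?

6

Transformed code:
t = x == x
if 4 >= t:
    x = t
else:
    i *= i % x
i = i * 21
t = t // x
process(0)
for x in t:
    x = i * 37
    i = 35 * (7 < 20)
record(31)
i = t * 21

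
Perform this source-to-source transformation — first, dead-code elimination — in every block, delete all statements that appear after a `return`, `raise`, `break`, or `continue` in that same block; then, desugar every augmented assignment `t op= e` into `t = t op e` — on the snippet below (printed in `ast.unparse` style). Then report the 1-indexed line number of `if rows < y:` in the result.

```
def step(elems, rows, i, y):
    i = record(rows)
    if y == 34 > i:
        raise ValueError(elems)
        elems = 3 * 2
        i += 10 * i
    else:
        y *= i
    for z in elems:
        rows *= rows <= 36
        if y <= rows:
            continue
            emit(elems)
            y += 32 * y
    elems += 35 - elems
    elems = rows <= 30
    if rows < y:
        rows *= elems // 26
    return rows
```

13

Transformed code:
def step(elems, rows, i, y):
    i = record(rows)
    if y == 34 > i:
        raise ValueError(elems)
    else:
        y = y * i
    for z in elems:
        rows = rows * (rows <= 36)
        if y <= rows:
            continue
    elems = elems + (35 - elems)
    elems = rows <= 30
    if rows < y:
        rows = rows * (elems // 26)
    return rows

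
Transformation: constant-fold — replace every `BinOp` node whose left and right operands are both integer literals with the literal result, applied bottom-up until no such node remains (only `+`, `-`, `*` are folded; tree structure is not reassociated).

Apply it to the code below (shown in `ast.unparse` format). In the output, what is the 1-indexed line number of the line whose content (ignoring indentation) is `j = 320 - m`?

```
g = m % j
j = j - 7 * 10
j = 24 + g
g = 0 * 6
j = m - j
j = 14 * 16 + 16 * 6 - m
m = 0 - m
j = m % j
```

6

Transformed code:
g = m % j
j = j - 70
j = 24 + g
g = 0
j = m - j
j = 320 - m
m = 0 - m
j = m % j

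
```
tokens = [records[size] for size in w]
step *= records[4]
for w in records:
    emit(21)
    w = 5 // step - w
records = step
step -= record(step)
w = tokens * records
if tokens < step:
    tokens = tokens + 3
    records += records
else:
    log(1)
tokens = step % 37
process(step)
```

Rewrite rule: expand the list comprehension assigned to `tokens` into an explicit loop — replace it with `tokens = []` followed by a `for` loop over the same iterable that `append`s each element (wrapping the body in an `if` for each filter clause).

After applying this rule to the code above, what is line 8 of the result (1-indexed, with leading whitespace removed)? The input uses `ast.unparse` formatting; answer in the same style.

Transformed code:
tokens = []
for size in w:
    tokens.append(records[size])
step *= records[4]
for w in records:
    emit(21)
    w = 5 // step - w
records = step
step -= record(step)
w = tokens * records
if tokens < step:
    tokens = tokens + 3
    records += records
else:
    log(1)
tokens = step % 37
process(step)

records = step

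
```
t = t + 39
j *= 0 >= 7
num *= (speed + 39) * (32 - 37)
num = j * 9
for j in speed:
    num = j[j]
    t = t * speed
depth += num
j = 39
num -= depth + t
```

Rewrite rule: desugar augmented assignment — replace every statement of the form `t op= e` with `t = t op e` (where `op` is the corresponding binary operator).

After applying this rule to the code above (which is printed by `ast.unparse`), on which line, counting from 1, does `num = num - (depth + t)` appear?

10

Transformed code:
t = t + 39
j = j * (0 >= 7)
num = num * ((speed + 39) * (32 - 37))
num = j * 9
for j in speed:
    num = j[j]
    t = t * speed
depth = depth + num
j = 39
num = num - (depth + t)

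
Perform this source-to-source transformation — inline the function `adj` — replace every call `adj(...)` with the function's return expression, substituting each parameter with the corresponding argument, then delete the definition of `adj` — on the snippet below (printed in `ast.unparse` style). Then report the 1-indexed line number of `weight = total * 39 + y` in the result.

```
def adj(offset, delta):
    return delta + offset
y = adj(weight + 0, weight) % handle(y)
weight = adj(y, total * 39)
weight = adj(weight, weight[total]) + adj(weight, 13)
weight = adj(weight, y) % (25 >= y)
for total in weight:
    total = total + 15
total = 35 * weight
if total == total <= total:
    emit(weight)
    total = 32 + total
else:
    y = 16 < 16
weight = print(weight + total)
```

2

Transformed code:
y = (weight + (weight + 0)) % handle(y)
weight = total * 39 + y
weight = weight[total] + weight + (13 + weight)
weight = (y + weight) % (25 >= y)
for total in weight:
    total = total + 15
total = 35 * weight
if total == total <= total:
    emit(weight)
    total = 32 + total
else:
    y = 16 < 16
weight = print(weight + total)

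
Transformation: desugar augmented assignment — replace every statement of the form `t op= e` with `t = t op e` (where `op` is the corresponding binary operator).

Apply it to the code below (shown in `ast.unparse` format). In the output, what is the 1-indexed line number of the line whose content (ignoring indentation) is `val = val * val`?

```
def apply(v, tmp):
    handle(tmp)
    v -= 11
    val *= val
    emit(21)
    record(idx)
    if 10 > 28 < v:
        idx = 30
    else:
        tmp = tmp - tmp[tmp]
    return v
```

4

Transformed code:
def apply(v, tmp):
    handle(tmp)
    v = v - 11
    val = val * val
    emit(21)
    record(idx)
    if 10 > 28 < v:
        idx = 30
    else:
        tmp = tmp - tmp[tmp]
    return v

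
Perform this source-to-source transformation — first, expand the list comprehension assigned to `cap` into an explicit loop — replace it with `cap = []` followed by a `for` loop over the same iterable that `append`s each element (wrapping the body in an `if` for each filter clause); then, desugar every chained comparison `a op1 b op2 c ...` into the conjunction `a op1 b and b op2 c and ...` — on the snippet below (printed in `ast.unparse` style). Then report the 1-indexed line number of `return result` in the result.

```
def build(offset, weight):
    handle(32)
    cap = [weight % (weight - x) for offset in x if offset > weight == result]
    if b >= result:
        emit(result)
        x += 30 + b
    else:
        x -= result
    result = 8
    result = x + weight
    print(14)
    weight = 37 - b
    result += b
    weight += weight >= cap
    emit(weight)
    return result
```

Transformed code:
def build(offset, weight):
    handle(32)
    cap = []
    for offset in x:
        if offset > weight and weight == result:
            cap.append(weight % (weight - x))
    if b >= result:
        emit(result)
        x += 30 + b
    else:
        x -= result
    result = 8
    result = x + weight
    print(14)
    weight = 37 - b
    result += b
    weight += weight >= cap
    emit(weight)
    return result

19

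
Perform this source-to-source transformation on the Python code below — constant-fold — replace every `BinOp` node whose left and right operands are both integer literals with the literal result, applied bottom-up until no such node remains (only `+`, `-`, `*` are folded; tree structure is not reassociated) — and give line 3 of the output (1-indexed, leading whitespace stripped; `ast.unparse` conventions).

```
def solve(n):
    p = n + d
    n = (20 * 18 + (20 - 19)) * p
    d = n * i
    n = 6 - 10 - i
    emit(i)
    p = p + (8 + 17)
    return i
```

n = 361 * p

Transformed code:
def solve(n):
    p = n + d
    n = 361 * p
    d = n * i
    n = -4 - i
    emit(i)
    p = p + 25
    return i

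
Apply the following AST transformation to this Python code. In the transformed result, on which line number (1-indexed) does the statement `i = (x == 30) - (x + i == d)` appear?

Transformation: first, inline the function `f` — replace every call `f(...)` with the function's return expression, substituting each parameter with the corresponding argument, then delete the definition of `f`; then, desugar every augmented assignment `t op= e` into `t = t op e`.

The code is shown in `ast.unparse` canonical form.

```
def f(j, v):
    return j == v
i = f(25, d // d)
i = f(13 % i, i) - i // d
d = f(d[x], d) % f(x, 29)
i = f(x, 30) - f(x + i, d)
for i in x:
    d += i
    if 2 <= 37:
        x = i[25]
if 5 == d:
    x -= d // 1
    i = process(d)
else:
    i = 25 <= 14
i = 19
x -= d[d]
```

4

Transformed code:
i = 25 == d // d
i = (13 % i == i) - i // d
d = (d[x] == d) % (x == 29)
i = (x == 30) - (x + i == d)
for i in x:
    d = d + i
    if 2 <= 37:
        x = i[25]
if 5 == d:
    x = x - d // 1
    i = process(d)
else:
    i = 25 <= 14
i = 19
x = x - d[d]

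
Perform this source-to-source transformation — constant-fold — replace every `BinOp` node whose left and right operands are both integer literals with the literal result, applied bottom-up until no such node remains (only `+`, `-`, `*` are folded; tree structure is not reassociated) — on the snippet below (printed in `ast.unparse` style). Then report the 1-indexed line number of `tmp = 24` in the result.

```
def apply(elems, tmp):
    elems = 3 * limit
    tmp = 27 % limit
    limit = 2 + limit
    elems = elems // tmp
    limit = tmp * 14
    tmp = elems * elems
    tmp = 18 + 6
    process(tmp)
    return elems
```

Transformed code:
def apply(elems, tmp):
    elems = 3 * limit
    tmp = 27 % limit
    limit = 2 + limit
    elems = elems // tmp
    limit = tmp * 14
    tmp = elems * elems
    tmp = 24
    process(tmp)
    return elems

8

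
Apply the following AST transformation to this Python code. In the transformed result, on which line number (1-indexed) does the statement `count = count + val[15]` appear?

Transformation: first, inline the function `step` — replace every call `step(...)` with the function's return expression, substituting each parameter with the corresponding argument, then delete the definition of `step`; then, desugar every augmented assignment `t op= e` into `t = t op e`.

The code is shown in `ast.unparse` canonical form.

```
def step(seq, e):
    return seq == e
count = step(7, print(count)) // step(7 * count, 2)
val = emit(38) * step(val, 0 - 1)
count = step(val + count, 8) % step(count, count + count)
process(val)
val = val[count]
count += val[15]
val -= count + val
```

6

Transformed code:
count = (7 == print(count)) // (7 * count == 2)
val = emit(38) * (val == 0 - 1)
count = (val + count == 8) % (count == count + count)
process(val)
val = val[count]
count = count + val[15]
val = val - (count + val)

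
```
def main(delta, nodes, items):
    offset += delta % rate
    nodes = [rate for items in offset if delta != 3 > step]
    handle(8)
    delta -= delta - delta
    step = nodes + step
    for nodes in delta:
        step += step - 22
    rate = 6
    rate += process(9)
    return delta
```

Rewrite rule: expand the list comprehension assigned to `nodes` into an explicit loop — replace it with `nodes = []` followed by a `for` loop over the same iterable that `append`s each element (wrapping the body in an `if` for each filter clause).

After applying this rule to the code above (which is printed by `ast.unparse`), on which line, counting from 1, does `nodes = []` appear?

3

Transformed code:
def main(delta, nodes, items):
    offset += delta % rate
    nodes = []
    for items in offset:
        if delta != 3 > step:
            nodes.append(rate)
    handle(8)
    delta -= delta - delta
    step = nodes + step
    for nodes in delta:
        step += step - 22
    rate = 6
    rate += process(9)
    return delta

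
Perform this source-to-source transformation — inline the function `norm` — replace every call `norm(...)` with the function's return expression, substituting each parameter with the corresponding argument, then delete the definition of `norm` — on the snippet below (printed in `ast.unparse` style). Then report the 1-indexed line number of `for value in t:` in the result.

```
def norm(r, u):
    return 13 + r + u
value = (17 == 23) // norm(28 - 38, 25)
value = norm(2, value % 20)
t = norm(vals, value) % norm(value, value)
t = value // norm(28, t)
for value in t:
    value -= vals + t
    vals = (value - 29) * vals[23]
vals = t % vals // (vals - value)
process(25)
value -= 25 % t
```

Transformed code:
value = (17 == 23) // (13 + (28 - 38) + 25)
value = 13 + 2 + value % 20
t = (13 + vals + value) % (13 + value + value)
t = value // (13 + 28 + t)
for value in t:
    value -= vals + t
    vals = (value - 29) * vals[23]
vals = t % vals // (vals - value)
process(25)
value -= 25 % t

5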